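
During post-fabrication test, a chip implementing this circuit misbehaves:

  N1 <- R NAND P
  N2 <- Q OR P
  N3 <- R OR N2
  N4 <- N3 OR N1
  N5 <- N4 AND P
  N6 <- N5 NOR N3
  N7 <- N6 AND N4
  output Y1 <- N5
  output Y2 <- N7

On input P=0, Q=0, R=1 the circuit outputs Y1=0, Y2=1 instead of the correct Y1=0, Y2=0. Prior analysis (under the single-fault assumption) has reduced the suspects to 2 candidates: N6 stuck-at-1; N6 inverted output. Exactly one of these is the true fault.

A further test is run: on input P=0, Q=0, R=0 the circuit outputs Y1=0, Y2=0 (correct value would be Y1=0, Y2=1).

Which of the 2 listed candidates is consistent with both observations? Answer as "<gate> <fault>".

N6 inverted output

Evaluate each candidate on input P=0, Q=0, R=0:
  N6 stuck-at-1: N1=1, N2=0, N3=0, N4=1, N5=0, N6=1 [stuck-at-1], N7=1 → Y1=0, Y2=1 — eliminated
  N6 inverted output: N1=1, N2=0, N3=0, N4=1, N5=0, N6=0 [inverted output], N7=0 → Y1=0, Y2=0 — matches
Only N6 inverted output reproduces the observed Y1=0, Y2=0.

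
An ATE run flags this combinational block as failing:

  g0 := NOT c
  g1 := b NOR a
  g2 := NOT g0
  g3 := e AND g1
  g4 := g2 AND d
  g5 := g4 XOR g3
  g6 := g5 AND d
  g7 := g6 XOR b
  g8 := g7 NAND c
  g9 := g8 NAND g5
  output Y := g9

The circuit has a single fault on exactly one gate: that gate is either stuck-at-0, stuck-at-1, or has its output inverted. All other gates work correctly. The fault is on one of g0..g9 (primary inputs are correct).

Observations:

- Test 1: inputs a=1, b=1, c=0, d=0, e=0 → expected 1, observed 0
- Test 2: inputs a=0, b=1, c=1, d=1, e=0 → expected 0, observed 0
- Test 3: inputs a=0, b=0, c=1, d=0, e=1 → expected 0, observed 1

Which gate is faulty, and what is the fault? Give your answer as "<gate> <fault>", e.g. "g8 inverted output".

Fault-free values for test 1 (a=1, b=1, c=0, d=0, e=0): g0=1, g1=0, g2=0, g3=0, g4=0, g5=0, g6=0, g7=1, g8=1, g9=1, giving Y=1. Observed 0.
Test 1: faults giving observed 0 are {g3 stuck-at-1, g3 inverted output, g4 stuck-at-1, g4 inverted output, g5 stuck-at-1, g5 inverted output, g9 stuck-at-0, g9 inverted output}.
Test 2 (a=0, b=1, c=1, d=1, e=0): fault-free g0=0, g1=0, g2=1, g3=0, g4=1, g5=1, g6=1, g7=0, g8=1, g9=0 → 0; observed 0. Eliminates g3 stuck-at-1, g3 inverted output, g4 inverted output, g5 inverted output, g9 inverted output.
Test 3 (a=0, b=0, c=1, d=0, e=1): fault-free g0=0, g1=1, g2=1, g3=1, g4=0, g5=1, g6=0, g7=0, g8=1, g9=0 → 0; observed 1. Eliminates g5 stuck-at-1, g9 stuck-at-0.
Only g4 stuck-at-1 is consistent with every test.

g4 stuck-at-1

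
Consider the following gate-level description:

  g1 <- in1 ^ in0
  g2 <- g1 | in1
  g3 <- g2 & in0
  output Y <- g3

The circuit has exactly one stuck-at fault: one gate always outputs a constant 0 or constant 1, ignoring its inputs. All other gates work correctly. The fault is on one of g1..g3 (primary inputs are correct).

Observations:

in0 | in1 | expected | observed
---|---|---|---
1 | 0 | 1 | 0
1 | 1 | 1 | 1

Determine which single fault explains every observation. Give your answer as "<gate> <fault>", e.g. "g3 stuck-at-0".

g1 stuck-at-0

Fault-free values for test 1 (in0=1, in1=0): g1=1, g2=1, g3=1, giving Y=1. Observed 0.
Test 1: faults giving observed 0 are {g1 stuck-at-0, g2 stuck-at-0, g3 stuck-at-0}.
Test 2 (in0=1, in1=1): fault-free g1=0, g2=1, g3=1 → 1; observed 1. Eliminates g2 stuck-at-0, g3 stuck-at-0.
Only g1 stuck-at-0 is consistent with every test.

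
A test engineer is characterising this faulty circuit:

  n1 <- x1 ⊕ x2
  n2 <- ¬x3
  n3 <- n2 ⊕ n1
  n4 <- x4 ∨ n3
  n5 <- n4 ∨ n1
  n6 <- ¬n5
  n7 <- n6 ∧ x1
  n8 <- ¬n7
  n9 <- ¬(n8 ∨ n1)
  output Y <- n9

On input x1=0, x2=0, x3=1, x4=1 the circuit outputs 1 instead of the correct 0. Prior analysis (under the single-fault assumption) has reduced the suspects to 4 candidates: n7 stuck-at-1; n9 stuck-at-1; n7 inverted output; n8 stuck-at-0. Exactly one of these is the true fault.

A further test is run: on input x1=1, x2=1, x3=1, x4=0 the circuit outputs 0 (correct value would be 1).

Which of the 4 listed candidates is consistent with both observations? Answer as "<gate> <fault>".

n7 inverted output

Evaluate each candidate on input x1=1, x2=1, x3=1, x4=0:
  n7 stuck-at-1: n1=0, n2=0, n3=0, n4=0, n5=0, n6=1, n7=1 [stuck-at-1], n8=0, n9=1 → 1 — eliminated
  n9 stuck-at-1: n1=0, n2=0, n3=0, n4=0, n5=0, n6=1, n7=1, n8=0, n9=1 [stuck-at-1] → 1 — eliminated
  n7 inverted output: n1=0, n2=0, n3=0, n4=0, n5=0, n6=1, n7=0 [inverted output], n8=1, n9=0 → 0 — matches
  n8 stuck-at-0: n1=0, n2=0, n3=0, n4=0, n5=0, n6=1, n7=1, n8=0 [stuck-at-0], n9=1 → 1 — eliminated
Only n7 inverted output reproduces the observed 0.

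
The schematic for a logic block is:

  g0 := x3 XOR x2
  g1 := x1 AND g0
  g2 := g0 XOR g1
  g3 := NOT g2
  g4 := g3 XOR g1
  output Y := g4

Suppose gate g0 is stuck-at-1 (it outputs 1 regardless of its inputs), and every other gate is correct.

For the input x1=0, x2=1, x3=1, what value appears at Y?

0

Propagate with g0 forced: g0=1 [stuck-at-1], g1=0, g2=1, g3=0, g4=0.
So Y = 0. (Without the fault it would be 1.)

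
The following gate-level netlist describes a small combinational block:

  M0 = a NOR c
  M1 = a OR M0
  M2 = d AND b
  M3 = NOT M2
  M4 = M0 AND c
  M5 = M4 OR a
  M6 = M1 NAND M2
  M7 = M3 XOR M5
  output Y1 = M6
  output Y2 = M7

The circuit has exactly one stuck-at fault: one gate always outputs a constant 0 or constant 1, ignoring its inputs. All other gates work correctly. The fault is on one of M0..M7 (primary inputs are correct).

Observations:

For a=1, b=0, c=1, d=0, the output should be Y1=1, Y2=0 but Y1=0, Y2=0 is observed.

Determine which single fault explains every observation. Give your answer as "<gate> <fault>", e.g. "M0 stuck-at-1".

M6 stuck-at-0

Fault-free values for test 1 (a=1, b=0, c=1, d=0): M0=0, M1=1, M2=0, M3=1, M4=0, M5=1, M6=1, M7=0, giving Y1=1, Y2=0. Observed Y1=0, Y2=0.
Test 1: faults giving observed Y1=0, Y2=0 are {M6 stuck-at-0}.
Only M6 stuck-at-0 is consistent with every test.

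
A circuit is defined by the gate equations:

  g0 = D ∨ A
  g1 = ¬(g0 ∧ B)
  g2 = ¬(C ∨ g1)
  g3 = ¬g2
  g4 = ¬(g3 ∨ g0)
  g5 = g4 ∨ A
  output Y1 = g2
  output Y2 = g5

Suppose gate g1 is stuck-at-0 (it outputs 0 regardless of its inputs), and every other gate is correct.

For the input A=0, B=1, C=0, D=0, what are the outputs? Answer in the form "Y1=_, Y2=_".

Propagate with g1 forced: g0=0, g1=0 [stuck-at-0], g2=1, g3=0, g4=1, g5=1.
So the outputs are Y1=1, Y2=1. (Without the fault they would be Y1=0, Y2=0.)

Y1=1, Y2=1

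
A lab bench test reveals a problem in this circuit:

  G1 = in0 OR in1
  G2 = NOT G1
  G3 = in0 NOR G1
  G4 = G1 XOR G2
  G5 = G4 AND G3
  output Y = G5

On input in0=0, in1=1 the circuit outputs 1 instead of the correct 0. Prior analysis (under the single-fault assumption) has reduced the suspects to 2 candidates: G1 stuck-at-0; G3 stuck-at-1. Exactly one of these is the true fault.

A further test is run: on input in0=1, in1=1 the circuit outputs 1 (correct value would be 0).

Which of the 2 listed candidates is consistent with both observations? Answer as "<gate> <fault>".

Evaluate each candidate on input in0=1, in1=1:
  G1 stuck-at-0: G1=0 [stuck-at-0], G2=1, G3=0, G4=1, G5=0 → 0 — eliminated
  G3 stuck-at-1: G1=1, G2=0, G3=1 [stuck-at-1], G4=1, G5=1 → 1 — matches
Only G3 stuck-at-1 reproduces the observed 1.

G3 stuck-at-1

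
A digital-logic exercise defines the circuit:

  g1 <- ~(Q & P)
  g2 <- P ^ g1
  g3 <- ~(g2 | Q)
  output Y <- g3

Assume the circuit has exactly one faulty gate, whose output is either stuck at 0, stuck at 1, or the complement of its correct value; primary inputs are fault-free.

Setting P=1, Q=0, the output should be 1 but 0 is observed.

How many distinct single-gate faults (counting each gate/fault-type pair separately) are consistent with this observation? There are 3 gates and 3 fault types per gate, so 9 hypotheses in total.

6

Fault-free: g1=1, g2=0, g3=1 → 1. Observed 0.
  g1 stuck-at-0: output 0 ✓
  g1 stuck-at-1: output 1 ✗
  g1 inverted output: output 0 ✓
  g2 stuck-at-0: output 1 ✗
  g2 stuck-at-1: output 0 ✓
  g2 inverted output: output 0 ✓
  g3 stuck-at-0: output 0 ✓
  g3 stuck-at-1: output 1 ✗
  g3 inverted output: output 0 ✓
Consistent faults: {g1 stuck-at-0, g1 inverted output, g2 stuck-at-1, g2 inverted output, g3 stuck-at-0, g3 inverted output} — 6 in all.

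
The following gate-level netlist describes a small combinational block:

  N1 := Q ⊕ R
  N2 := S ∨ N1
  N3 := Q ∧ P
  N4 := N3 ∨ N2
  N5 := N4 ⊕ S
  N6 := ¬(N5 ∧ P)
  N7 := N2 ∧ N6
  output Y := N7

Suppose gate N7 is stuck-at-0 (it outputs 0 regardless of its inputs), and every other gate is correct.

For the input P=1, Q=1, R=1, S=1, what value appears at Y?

Propagate with N7 forced: N1=0, N2=1, N3=1, N4=1, N5=0, N6=1, N7=0 [stuck-at-0].
So Y = 0. (Without the fault it would be 1.)

0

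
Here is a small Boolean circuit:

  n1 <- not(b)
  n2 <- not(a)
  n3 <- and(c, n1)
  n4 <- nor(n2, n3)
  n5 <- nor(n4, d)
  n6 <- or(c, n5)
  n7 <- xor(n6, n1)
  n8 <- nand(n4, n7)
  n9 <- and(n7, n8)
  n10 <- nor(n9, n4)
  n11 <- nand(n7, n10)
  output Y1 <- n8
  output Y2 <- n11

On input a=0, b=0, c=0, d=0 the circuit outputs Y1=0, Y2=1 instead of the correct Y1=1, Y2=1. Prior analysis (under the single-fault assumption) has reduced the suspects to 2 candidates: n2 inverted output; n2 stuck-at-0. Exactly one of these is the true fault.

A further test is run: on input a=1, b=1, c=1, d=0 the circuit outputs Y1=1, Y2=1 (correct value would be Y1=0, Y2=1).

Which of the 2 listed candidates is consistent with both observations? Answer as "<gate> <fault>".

Evaluate each candidate on input a=1, b=1, c=1, d=0:
  n2 inverted output: n1=0, n2=1 [inverted output], n3=0, n4=0, n5=1, n6=1, n7=1, n8=1, n9=1, n10=0, n11=1 → Y1=1, Y2=1 — matches
  n2 stuck-at-0: n1=0, n2=0 [stuck-at-0], n3=0, n4=1, n5=0, n6=1, n7=1, n8=0, n9=0, n10=0, n11=1 → Y1=0, Y2=1 — eliminated
Only n2 inverted output reproduces the observed Y1=1, Y2=1.

n2 inverted output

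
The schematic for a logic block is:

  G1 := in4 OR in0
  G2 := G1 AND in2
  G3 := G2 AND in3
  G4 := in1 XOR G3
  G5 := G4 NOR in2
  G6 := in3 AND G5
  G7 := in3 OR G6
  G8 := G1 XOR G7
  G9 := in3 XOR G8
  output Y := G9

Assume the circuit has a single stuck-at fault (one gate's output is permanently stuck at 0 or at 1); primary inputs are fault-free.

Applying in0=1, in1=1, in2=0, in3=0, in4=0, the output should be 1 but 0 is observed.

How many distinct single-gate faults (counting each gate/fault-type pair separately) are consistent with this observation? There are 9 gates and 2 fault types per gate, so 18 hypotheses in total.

5

Fault-free: G1=1, G2=0, G3=0, G4=1, G5=0, G6=0, G7=0, G8=1, G9=1 → 1. Observed 0.
  G1: stuck-at-0 ✓; others ✗
  G2: none of the 2 fault types match ✗
  G3: none of the 2 fault types match ✗
  G4: none of the 2 fault types match ✗
  G5: none of the 2 fault types match ✗
  G6: stuck-at-1 ✓; others ✗
  G7: stuck-at-1 ✓; others ✗
  G8: stuck-at-0 ✓; others ✗
  G9: stuck-at-0 ✓; others ✗
Consistent faults: {G1 stuck-at-0, G6 stuck-at-1, G7 stuck-at-1, G8 stuck-at-0, G9 stuck-at-0} — 5 in all.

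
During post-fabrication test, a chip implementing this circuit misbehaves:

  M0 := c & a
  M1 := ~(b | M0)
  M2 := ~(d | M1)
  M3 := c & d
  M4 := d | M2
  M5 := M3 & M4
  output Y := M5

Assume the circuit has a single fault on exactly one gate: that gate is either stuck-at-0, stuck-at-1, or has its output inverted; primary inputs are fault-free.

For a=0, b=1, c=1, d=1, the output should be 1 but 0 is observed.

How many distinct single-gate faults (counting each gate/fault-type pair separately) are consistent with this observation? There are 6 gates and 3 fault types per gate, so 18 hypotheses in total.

6

Fault-free: M0=0, M1=0, M2=0, M3=1, M4=1, M5=1 → 1. Observed 0.
  M0: none of the 3 fault types match ✗
  M1: none of the 3 fault types match ✗
  M2: none of the 3 fault types match ✗
  M3: stuck-at-0, inverted output ✓; others ✗
  M4: stuck-at-0, inverted output ✓; others ✗
  M5: stuck-at-0, inverted output ✓; others ✗
Consistent faults: {M3 stuck-at-0, M3 inverted output, M4 stuck-at-0, M4 inverted output, M5 stuck-at-0, M5 inverted output} — 6 in all.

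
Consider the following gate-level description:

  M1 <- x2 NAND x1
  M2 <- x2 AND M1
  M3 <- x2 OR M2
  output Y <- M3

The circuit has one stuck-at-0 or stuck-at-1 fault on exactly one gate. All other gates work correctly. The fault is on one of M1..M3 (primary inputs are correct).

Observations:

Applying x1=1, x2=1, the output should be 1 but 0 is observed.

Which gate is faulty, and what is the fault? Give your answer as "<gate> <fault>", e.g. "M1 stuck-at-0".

M3 stuck-at-0

Fault-free values for test 1 (x1=1, x2=1): M1=0, M2=0, M3=1, giving Y=1. Observed 0.
Test 1: faults giving observed 0 are {M3 stuck-at-0}.
Only M3 stuck-at-0 is consistent with every test.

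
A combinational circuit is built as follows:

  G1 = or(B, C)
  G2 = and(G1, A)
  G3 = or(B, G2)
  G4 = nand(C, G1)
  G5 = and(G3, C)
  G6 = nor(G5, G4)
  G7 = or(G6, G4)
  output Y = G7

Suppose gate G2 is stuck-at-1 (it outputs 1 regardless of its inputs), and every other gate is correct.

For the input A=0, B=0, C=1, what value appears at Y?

Propagate with G2 forced: G1=1, G2=1 [stuck-at-1], G3=1, G4=0, G5=1, G6=0, G7=0.
So Y = 0. (Without the fault it would be 1.)

0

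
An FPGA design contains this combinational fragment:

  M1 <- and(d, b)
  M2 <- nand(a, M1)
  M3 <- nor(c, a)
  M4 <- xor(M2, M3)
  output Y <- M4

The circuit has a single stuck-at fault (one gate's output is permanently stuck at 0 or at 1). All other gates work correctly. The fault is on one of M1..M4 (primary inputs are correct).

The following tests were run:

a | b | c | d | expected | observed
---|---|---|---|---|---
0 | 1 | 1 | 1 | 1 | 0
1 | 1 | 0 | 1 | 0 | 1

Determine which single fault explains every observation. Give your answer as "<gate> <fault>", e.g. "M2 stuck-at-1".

Fault-free values for test 1 (a=0, b=1, c=1, d=1): M1=1, M2=1, M3=0, M4=1, giving Y=1. Observed 0.
Test 1: faults giving observed 0 are {M2 stuck-at-0, M3 stuck-at-1, M4 stuck-at-0}.
Test 2 (a=1, b=1, c=0, d=1): fault-free M1=1, M2=0, M3=0, M4=0 → 0; observed 1. Eliminates M2 stuck-at-0, M4 stuck-at-0.
Only M3 stuck-at-1 is consistent with every test.

M3 stuck-at-1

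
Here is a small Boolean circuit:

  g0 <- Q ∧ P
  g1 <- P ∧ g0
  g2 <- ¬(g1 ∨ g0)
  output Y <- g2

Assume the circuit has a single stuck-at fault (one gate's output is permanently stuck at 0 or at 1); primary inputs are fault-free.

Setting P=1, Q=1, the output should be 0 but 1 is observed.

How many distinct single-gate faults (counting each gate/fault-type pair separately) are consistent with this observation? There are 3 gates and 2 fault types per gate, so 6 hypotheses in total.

Fault-free: g0=1, g1=1, g2=0 → 0. Observed 1.
  g0 stuck-at-0: output 1 ✓
  g0 stuck-at-1: output 0 ✗
  g1 stuck-at-0: output 0 ✗
  g1 stuck-at-1: output 0 ✗
  g2 stuck-at-0: output 0 ✗
  g2 stuck-at-1: output 1 ✓
Consistent faults: {g0 stuck-at-0, g2 stuck-at-1} — 2 in all.

2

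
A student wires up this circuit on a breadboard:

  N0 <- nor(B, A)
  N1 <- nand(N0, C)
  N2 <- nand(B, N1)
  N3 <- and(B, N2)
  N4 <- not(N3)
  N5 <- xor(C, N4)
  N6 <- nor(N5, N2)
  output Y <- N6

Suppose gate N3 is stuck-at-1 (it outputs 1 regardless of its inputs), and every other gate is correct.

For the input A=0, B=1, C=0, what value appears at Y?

1

Propagate with N3 forced: N0=0, N1=1, N2=0, N3=1 [stuck-at-1], N4=0, N5=0, N6=1.
So Y = 1. (Without the fault it would be 0.)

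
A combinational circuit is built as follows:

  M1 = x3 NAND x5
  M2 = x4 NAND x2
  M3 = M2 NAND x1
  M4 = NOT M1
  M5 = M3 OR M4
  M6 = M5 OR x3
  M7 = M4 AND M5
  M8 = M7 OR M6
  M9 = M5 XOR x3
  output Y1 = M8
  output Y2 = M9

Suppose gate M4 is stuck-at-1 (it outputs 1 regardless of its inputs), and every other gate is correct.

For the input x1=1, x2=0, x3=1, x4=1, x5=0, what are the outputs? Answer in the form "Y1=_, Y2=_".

Propagate with M4 forced: M1=1, M2=1, M3=0, M4=1 [stuck-at-1], M5=1, M6=1, M7=1, M8=1, M9=0.
So the outputs are Y1=1, Y2=0. (Without the fault they would be Y1=1, Y2=1.)

Y1=1, Y2=0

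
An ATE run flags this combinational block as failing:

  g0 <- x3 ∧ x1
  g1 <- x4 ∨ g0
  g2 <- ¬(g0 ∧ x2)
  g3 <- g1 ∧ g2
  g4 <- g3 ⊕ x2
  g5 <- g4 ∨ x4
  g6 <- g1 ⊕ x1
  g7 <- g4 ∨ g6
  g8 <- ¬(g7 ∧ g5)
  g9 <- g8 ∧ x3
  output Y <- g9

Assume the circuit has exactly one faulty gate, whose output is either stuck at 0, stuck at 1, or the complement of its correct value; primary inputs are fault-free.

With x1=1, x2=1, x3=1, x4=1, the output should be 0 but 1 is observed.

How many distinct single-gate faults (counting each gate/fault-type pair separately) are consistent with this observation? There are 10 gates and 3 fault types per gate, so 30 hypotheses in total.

Fault-free: g0=1, g1=1, g2=0, g3=0, g4=1, g5=1, g6=0, g7=1, g8=0, g9=0 → 0. Observed 1.
  g0: stuck-at-0, inverted output ✓; others ✗
  g1: none of the 3 fault types match ✗
  g2: stuck-at-1, inverted output ✓; others ✗
  g3: stuck-at-1, inverted output ✓; others ✗
  g4: stuck-at-0, inverted output ✓; others ✗
  g5: stuck-at-0, inverted output ✓; others ✗
  g6: none of the 3 fault types match ✗
  g7: stuck-at-0, inverted output ✓; others ✗
  g8: stuck-at-1, inverted output ✓; others ✗
  g9: stuck-at-1, inverted output ✓; others ✗
Consistent faults: {g0 stuck-at-0, g0 inverted output, g2 stuck-at-1, g2 inverted output, g3 stuck-at-1, g3 inverted output, g4 stuck-at-0, g4 inverted output, g5 stuck-at-0, g5 inverted output, g7 stuck-at-0, g7 inverted output, g8 stuck-at-1, g8 inverted output, g9 stuck-at-1, g9 inverted output} — 16 in all.

16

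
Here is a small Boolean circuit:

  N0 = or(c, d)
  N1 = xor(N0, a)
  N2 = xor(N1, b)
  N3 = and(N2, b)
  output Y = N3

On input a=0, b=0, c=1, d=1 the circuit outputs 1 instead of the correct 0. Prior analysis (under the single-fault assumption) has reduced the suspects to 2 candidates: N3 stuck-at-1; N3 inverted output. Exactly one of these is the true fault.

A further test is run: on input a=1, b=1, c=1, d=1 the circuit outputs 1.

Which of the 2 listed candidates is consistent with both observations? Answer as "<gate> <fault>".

N3 stuck-at-1

Evaluate each candidate on input a=1, b=1, c=1, d=1:
  N3 stuck-at-1: N0=1, N1=0, N2=1, N3=1 [stuck-at-1] → 1 — matches
  N3 inverted output: N0=1, N1=0, N2=1, N3=0 [inverted output] → 0 — eliminated
Only N3 stuck-at-1 reproduces the observed 1.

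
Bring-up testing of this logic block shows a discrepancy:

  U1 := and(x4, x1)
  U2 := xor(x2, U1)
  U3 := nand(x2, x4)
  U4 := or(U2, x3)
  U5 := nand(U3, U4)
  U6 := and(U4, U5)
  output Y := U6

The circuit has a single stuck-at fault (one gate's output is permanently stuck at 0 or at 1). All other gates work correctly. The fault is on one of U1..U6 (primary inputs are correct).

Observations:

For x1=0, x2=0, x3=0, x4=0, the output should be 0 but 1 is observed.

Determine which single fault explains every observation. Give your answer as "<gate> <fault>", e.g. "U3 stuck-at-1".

Fault-free values for test 1 (x1=0, x2=0, x3=0, x4=0): U1=0, U2=0, U3=1, U4=0, U5=1, U6=0, giving Y=0. Observed 1.
Test 1: faults giving observed 1 are {U6 stuck-at-1}.
Only U6 stuck-at-1 is consistent with every test.

U6 stuck-at-1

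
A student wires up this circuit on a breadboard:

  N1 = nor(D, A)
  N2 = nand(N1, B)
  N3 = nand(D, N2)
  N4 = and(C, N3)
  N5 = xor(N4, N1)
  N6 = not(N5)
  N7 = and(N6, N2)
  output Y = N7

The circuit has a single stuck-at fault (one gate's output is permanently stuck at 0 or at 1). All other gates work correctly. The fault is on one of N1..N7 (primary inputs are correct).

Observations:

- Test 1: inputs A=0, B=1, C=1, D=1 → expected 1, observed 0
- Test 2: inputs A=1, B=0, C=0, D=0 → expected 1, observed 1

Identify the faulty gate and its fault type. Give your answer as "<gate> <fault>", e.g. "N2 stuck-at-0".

Fault-free values for test 1 (A=0, B=1, C=1, D=1): N1=0, N2=1, N3=0, N4=0, N5=0, N6=1, N7=1, giving Y=1. Observed 0.
Test 1: faults giving observed 0 are {N1 stuck-at-1, N2 stuck-at-0, N3 stuck-at-1, N4 stuck-at-1, N5 stuck-at-1, N6 stuck-at-0, N7 stuck-at-0}.
Test 2 (A=1, B=0, C=0, D=0): fault-free N1=0, N2=1, N3=1, N4=0, N5=0, N6=1, N7=1 → 1; observed 1. Eliminates N1 stuck-at-1, N2 stuck-at-0, N4 stuck-at-1, N5 stuck-at-1, N6 stuck-at-0, N7 stuck-at-0.
Only N3 stuck-at-1 is consistent with every test.

N3 stuck-at-1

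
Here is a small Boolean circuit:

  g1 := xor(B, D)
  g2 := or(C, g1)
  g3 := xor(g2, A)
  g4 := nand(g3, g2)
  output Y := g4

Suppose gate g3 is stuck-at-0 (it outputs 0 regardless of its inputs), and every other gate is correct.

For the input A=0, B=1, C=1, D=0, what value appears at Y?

Propagate with g3 forced: g1=1, g2=1, g3=0 [stuck-at-0], g4=1.
So Y = 1. (Without the fault it would be 0.)

1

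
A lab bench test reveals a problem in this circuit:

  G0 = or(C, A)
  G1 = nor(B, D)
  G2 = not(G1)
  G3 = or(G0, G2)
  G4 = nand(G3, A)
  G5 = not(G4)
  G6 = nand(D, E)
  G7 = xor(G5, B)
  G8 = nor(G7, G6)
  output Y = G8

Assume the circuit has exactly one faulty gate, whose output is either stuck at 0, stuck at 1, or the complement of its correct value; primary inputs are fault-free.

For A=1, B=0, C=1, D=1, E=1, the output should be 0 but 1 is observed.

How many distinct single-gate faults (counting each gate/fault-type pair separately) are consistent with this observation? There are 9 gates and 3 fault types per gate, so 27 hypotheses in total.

10

Fault-free: G0=1, G1=0, G2=1, G3=1, G4=0, G5=1, G6=0, G7=1, G8=0 → 0. Observed 1.
  G0: none of the 3 fault types match ✗
  G1: none of the 3 fault types match ✗
  G2: none of the 3 fault types match ✗
  G3: stuck-at-0, inverted output ✓; others ✗
  G4: stuck-at-1, inverted output ✓; others ✗
  G5: stuck-at-0, inverted output ✓; others ✗
  G6: none of the 3 fault types match ✗
  G7: stuck-at-0, inverted output ✓; others ✗
  G8: stuck-at-1, inverted output ✓; others ✗
Consistent faults: {G3 stuck-at-0, G3 inverted output, G4 stuck-at-1, G4 inverted output, G5 stuck-at-0, G5 inverted output, G7 stuck-at-0, G7 inverted output, G8 stuck-at-1, G8 inverted output} — 10 in all.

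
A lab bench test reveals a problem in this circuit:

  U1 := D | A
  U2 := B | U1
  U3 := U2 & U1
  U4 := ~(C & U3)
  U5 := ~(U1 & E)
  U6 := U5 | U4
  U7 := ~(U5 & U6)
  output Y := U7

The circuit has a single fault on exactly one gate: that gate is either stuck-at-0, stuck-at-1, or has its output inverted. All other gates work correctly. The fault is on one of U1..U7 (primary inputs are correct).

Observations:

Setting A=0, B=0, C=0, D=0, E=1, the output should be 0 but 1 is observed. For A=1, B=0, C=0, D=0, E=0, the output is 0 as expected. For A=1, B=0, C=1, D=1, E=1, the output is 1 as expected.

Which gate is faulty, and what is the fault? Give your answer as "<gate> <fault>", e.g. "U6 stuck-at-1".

Fault-free values for test 1 (A=0, B=0, C=0, D=0, E=1): U1=0, U2=0, U3=0, U4=1, U5=1, U6=1, U7=0, giving Y=0. Observed 1.
Test 1: faults giving observed 1 are {U1 stuck-at-1, U1 inverted output, U5 stuck-at-0, U5 inverted output, U6 stuck-at-0, U6 inverted output, U7 stuck-at-1, U7 inverted output}.
Test 2 (A=1, B=0, C=0, D=0, E=0): fault-free U1=1, U2=1, U3=1, U4=1, U5=1, U6=1, U7=0 → 0; observed 0. Eliminates U5 stuck-at-0, U5 inverted output, U6 stuck-at-0, U6 inverted output, U7 stuck-at-1, U7 inverted output.
Test 3 (A=1, B=0, C=1, D=1, E=1): fault-free U1=1, U2=1, U3=1, U4=0, U5=0, U6=0, U7=1 → 1; observed 1. Eliminates U1 inverted output.
Only U1 stuck-at-1 is consistent with every test.

U1 stuck-at-1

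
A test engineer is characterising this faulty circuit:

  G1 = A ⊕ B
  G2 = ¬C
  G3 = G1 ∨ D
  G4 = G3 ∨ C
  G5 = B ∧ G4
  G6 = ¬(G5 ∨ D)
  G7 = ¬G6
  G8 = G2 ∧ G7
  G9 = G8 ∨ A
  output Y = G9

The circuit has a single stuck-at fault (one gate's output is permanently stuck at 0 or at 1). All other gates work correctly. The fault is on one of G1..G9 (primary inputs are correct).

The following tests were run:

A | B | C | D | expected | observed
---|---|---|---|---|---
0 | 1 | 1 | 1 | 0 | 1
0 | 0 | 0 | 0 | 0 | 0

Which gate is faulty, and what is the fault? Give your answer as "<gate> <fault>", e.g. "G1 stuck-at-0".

G2 stuck-at-1

Fault-free values for test 1 (A=0, B=1, C=1, D=1): G1=1, G2=0, G3=1, G4=1, G5=1, G6=0, G7=1, G8=0, G9=0, giving Y=0. Observed 1.
Test 1: faults giving observed 1 are {G2 stuck-at-1, G8 stuck-at-1, G9 stuck-at-1}.
Test 2 (A=0, B=0, C=0, D=0): fault-free G1=0, G2=1, G3=0, G4=0, G5=0, G6=1, G7=0, G8=0, G9=0 → 0; observed 0. Eliminates G8 stuck-at-1, G9 stuck-at-1.
Only G2 stuck-at-1 is consistent with every test.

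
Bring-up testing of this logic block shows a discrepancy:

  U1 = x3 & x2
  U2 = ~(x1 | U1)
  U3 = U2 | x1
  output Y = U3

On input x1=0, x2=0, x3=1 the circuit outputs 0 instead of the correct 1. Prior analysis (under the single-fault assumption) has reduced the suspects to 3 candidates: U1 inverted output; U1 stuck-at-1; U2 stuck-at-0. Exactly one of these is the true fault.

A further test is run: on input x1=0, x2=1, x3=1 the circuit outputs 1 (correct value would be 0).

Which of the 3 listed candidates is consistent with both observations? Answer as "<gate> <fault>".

Evaluate each candidate on input x1=0, x2=1, x3=1:
  U1 inverted output: U1=0 [inverted output], U2=1, U3=1 → 1 — matches
  U1 stuck-at-1: U1=1 [stuck-at-1], U2=0, U3=0 → 0 — eliminated
  U2 stuck-at-0: U1=1, U2=0 [stuck-at-0], U3=0 → 0 — eliminated
Only U1 inverted output reproduces the observed 1.

U1 inverted output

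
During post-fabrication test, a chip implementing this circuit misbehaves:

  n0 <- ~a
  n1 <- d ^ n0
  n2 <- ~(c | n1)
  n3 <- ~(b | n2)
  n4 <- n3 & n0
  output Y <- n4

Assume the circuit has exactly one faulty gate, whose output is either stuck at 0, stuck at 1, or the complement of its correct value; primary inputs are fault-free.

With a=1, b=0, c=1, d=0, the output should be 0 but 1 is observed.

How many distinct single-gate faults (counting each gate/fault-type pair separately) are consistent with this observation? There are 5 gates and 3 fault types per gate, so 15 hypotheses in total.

4

Fault-free: n0=0, n1=0, n2=0, n3=1, n4=0 → 0. Observed 1.
  n0: stuck-at-1, inverted output ✓; others ✗
  n1: none of the 3 fault types match ✗
  n2: none of the 3 fault types match ✗
  n3: none of the 3 fault types match ✗
  n4: stuck-at-1, inverted output ✓; others ✗
Consistent faults: {n0 stuck-at-1, n0 inverted output, n4 stuck-at-1, n4 inverted output} — 4 in all.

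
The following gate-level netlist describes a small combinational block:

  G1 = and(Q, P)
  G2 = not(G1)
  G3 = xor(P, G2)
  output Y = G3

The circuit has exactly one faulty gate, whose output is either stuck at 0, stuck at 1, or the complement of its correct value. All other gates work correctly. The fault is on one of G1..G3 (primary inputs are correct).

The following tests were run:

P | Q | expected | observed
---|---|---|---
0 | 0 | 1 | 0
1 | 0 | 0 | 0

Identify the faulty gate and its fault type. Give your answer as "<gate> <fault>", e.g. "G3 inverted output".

G3 stuck-at-0

Fault-free values for test 1 (P=0, Q=0): G1=0, G2=1, G3=1, giving Y=1. Observed 0.
Test 1: faults giving observed 0 are {G1 stuck-at-1, G1 inverted output, G2 stuck-at-0, G2 inverted output, G3 stuck-at-0, G3 inverted output}.
Test 2 (P=1, Q=0): fault-free G1=0, G2=1, G3=0 → 0; observed 0. Eliminates G1 stuck-at-1, G1 inverted output, G2 stuck-at-0, G2 inverted output, G3 inverted output.
Only G3 stuck-at-0 is consistent with every test.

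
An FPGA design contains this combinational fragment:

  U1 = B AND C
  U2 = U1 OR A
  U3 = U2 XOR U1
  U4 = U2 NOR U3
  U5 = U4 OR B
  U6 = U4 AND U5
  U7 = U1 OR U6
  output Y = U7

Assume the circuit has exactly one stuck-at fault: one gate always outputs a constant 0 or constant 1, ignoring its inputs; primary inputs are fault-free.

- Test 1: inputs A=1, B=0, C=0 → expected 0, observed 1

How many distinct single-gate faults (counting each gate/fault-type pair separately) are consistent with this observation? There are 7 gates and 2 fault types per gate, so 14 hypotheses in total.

Fault-free: U1=0, U2=1, U3=1, U4=0, U5=0, U6=0, U7=0 → 0. Observed 1.
  U1 stuck-at-0: output 0 ✗
  U1 stuck-at-1: output 1 ✓
  U2 stuck-at-0: output 1 ✓
  U2 stuck-at-1: output 0 ✗
  U3 stuck-at-0: output 0 ✗
  U3 stuck-at-1: output 0 ✗
  U4 stuck-at-0: output 0 ✗
  U4 stuck-at-1: output 1 ✓
  U5 stuck-at-0: output 0 ✗
  U5 stuck-at-1: output 0 ✗
  U6 stuck-at-0: output 0 ✗
  U6 stuck-at-1: output 1 ✓
  U7 stuck-at-0: output 0 ✗
  U7 stuck-at-1: output 1 ✓
Consistent faults: {U1 stuck-at-1, U2 stuck-at-0, U4 stuck-at-1, U6 stuck-at-1, U7 stuck-at-1} — 5 in all.

5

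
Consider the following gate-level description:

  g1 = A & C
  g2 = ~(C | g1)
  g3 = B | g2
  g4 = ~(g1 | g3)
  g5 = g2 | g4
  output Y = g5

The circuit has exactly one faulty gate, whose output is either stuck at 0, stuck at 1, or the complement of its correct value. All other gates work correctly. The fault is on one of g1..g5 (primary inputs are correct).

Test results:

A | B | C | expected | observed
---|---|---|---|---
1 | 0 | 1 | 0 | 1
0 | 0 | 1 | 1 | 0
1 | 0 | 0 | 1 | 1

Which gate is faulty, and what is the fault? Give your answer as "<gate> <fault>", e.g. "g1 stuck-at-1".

Fault-free values for test 1 (A=1, B=0, C=1): g1=1, g2=0, g3=0, g4=0, g5=0, giving Y=0. Observed 1.
Test 1: faults giving observed 1 are {g1 stuck-at-0, g1 inverted output, g2 stuck-at-1, g2 inverted output, g4 stuck-at-1, g4 inverted output, g5 stuck-at-1, g5 inverted output}.
Test 2 (A=0, B=0, C=1): fault-free g1=0, g2=0, g3=0, g4=1, g5=1 → 1; observed 0. Eliminates g1 stuck-at-0, g2 stuck-at-1, g2 inverted output, g4 stuck-at-1, g5 stuck-at-1.
Test 3 (A=1, B=0, C=0): fault-free g1=0, g2=1, g3=1, g4=0, g5=1 → 1; observed 1. Eliminates g1 inverted output, g5 inverted output.
Only g4 inverted output is consistent with every test.

g4 inverted output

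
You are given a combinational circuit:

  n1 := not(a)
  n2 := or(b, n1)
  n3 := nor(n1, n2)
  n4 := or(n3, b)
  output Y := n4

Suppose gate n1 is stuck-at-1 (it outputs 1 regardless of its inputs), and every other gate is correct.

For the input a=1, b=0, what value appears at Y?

Propagate with n1 forced: n1=1 [stuck-at-1], n2=1, n3=0, n4=0.
So Y = 0. (Without the fault it would be 1.)

0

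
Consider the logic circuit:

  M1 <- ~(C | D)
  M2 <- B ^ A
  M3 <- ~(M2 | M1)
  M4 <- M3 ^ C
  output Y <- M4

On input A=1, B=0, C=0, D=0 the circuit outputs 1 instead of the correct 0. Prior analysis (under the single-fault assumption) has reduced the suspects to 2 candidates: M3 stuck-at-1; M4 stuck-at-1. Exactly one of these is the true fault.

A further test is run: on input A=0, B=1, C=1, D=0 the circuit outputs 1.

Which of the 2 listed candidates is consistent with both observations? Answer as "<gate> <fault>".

Evaluate each candidate on input A=0, B=1, C=1, D=0:
  M3 stuck-at-1: M1=0, M2=1, M3=1 [stuck-at-1], M4=0 → 0 — eliminated
  M4 stuck-at-1: M1=0, M2=1, M3=0, M4=1 [stuck-at-1] → 1 — matches
Only M4 stuck-at-1 reproduces the observed 1.

M4 stuck-at-1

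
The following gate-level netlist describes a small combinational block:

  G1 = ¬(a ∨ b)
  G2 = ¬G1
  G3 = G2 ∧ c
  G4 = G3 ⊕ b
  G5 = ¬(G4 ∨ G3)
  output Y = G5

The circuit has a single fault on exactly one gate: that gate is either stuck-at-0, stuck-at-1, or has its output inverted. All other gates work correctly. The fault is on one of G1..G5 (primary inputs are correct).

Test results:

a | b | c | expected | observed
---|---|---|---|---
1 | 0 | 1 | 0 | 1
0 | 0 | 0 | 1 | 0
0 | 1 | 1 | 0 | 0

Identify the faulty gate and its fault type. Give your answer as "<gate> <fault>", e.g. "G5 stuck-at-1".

G3 inverted output

Fault-free values for test 1 (a=1, b=0, c=1): G1=0, G2=1, G3=1, G4=1, G5=0, giving Y=0. Observed 1.
Test 1: faults giving observed 1 are {G1 stuck-at-1, G1 inverted output, G2 stuck-at-0, G2 inverted output, G3 stuck-at-0, G3 inverted output, G5 stuck-at-1, G5 inverted output}.
Test 2 (a=0, b=0, c=0): fault-free G1=1, G2=0, G3=0, G4=0, G5=1 → 1; observed 0. Eliminates G1 stuck-at-1, G1 inverted output, G2 stuck-at-0, G2 inverted output, G3 stuck-at-0, G5 stuck-at-1.
Test 3 (a=0, b=1, c=1): fault-free G1=0, G2=1, G3=1, G4=0, G5=0 → 0; observed 0. Eliminates G5 inverted output.
Only G3 inverted output is consistent with every test.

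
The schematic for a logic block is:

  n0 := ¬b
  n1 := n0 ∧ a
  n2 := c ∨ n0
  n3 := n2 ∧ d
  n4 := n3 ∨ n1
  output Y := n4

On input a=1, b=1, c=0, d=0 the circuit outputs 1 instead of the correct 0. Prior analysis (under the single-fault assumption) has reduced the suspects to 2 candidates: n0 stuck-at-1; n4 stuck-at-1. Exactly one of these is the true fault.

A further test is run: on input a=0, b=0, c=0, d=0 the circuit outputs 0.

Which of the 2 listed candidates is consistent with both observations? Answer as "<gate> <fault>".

Evaluate each candidate on input a=0, b=0, c=0, d=0:
  n0 stuck-at-1: n0=1 [stuck-at-1], n1=0, n2=1, n3=0, n4=0 → 0 — matches
  n4 stuck-at-1: n0=1, n1=0, n2=1, n3=0, n4=1 [stuck-at-1] → 1 — eliminated
Only n0 stuck-at-1 reproduces the observed 0.

n0 stuck-at-1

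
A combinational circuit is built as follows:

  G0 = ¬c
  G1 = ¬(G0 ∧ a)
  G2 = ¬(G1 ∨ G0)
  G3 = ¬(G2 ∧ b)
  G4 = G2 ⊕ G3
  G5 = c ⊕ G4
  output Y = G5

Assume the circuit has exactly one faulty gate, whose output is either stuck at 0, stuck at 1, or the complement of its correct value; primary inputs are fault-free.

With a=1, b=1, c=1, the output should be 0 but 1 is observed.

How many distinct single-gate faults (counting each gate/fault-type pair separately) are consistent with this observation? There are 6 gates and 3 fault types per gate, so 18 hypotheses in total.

6

Fault-free: G0=0, G1=1, G2=0, G3=1, G4=1, G5=0 → 0. Observed 1.
  G0: none of the 3 fault types match ✗
  G1: none of the 3 fault types match ✗
  G2: none of the 3 fault types match ✗
  G3: stuck-at-0, inverted output ✓; others ✗
  G4: stuck-at-0, inverted output ✓; others ✗
  G5: stuck-at-1, inverted output ✓; others ✗
Consistent faults: {G3 stuck-at-0, G3 inverted output, G4 stuck-at-0, G4 inverted output, G5 stuck-at-1, G5 inverted output} — 6 in all.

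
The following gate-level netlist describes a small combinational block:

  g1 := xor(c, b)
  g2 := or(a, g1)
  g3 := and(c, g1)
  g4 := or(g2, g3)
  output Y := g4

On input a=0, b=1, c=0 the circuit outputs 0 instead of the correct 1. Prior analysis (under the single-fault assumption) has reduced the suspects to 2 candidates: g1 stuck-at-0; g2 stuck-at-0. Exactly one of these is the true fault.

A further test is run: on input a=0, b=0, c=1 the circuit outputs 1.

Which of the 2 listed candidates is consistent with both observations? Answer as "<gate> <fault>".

Evaluate each candidate on input a=0, b=0, c=1:
  g1 stuck-at-0: g1=0 [stuck-at-0], g2=0, g3=0, g4=0 → 0 — eliminated
  g2 stuck-at-0: g1=1, g2=0 [stuck-at-0], g3=1, g4=1 → 1 — matches
Only g2 stuck-at-0 reproduces the observed 1.

g2 stuck-at-0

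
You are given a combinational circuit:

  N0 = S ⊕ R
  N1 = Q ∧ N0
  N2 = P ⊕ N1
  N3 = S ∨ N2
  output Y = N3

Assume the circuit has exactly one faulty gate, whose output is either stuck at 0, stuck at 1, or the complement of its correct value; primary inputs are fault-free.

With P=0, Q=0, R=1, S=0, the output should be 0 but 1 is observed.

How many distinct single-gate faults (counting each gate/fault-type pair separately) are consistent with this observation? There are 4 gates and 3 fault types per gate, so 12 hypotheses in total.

6

Fault-free: N0=1, N1=0, N2=0, N3=0 → 0. Observed 1.
  N0 stuck-at-0: output 0 ✗
  N0 stuck-at-1: output 0 ✗
  N0 inverted output: output 0 ✗
  N1 stuck-at-0: output 0 ✗
  N1 stuck-at-1: output 1 ✓
  N1 inverted output: output 1 ✓
  N2 stuck-at-0: output 0 ✗
  N2 stuck-at-1: output 1 ✓
  N2 inverted output: output 1 ✓
  N3 stuck-at-0: output 0 ✗
  N3 stuck-at-1: output 1 ✓
  N3 inverted output: output 1 ✓
Consistent faults: {N1 stuck-at-1, N1 inverted output, N2 stuck-at-1, N2 inverted output, N3 stuck-at-1, N3 inverted output} — 6 in all.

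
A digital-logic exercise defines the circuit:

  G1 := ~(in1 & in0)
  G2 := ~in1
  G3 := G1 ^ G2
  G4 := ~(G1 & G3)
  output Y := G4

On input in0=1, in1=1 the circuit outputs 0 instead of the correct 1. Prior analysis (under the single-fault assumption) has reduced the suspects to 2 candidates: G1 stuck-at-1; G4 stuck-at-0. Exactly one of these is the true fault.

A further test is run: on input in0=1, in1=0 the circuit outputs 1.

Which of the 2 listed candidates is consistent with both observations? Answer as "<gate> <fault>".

Evaluate each candidate on input in0=1, in1=0:
  G1 stuck-at-1: G1=1 [stuck-at-1], G2=1, G3=0, G4=1 → 1 — matches
  G4 stuck-at-0: G1=1, G2=1, G3=0, G4=0 [stuck-at-0] → 0 — eliminated
Only G1 stuck-at-1 reproduces the observed 1.

G1 stuck-at-1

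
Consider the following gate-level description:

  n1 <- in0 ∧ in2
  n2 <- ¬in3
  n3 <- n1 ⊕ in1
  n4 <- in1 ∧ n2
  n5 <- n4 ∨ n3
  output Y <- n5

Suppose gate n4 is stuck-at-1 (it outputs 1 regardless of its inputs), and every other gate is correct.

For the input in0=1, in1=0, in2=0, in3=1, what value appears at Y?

1

Propagate with n4 forced: n1=0, n2=0, n3=0, n4=1 [stuck-at-1], n5=1.
So Y = 1. (Without the fault it would be 0.)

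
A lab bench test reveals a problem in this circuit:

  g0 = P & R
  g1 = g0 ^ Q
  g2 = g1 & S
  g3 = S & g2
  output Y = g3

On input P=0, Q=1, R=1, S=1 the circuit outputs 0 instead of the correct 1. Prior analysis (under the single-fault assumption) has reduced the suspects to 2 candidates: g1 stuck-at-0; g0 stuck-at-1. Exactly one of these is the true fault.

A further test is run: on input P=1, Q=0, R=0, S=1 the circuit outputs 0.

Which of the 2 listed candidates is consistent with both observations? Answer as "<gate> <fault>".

Evaluate each candidate on input P=1, Q=0, R=0, S=1:
  g1 stuck-at-0: g0=0, g1=0 [stuck-at-0], g2=0, g3=0 → 0 — matches
  g0 stuck-at-1: g0=1 [stuck-at-1], g1=1, g2=1, g3=1 → 1 — eliminated
Only g1 stuck-at-0 reproduces the observed 0.

g1 stuck-at-0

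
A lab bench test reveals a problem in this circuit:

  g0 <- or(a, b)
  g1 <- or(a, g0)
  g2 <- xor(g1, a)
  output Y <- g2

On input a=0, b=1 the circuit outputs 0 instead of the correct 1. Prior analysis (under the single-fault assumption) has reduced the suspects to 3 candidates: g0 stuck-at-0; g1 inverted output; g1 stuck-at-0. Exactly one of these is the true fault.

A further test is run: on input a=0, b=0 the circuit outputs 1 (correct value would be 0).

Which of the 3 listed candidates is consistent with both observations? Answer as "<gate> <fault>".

g1 inverted output

Evaluate each candidate on input a=0, b=0:
  g0 stuck-at-0: g0=0 [stuck-at-0], g1=0, g2=0 → 0 — eliminated
  g1 inverted output: g0=0, g1=1 [inverted output], g2=1 → 1 — matches
  g1 stuck-at-0: g0=0, g1=0 [stuck-at-0], g2=0 → 0 — eliminated
Only g1 inverted output reproduces the observed 1.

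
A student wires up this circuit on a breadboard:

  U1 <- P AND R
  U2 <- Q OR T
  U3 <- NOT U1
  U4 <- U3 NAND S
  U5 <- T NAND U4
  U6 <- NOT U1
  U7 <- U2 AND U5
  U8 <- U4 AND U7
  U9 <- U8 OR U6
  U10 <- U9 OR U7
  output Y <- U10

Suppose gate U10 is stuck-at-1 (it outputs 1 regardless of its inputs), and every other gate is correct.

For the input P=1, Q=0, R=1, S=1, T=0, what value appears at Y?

1

Propagate with U10 forced: U1=1, U2=0, U3=0, U4=1, U5=1, U6=0, U7=0, U8=0, U9=0, U10=1 [stuck-at-1].
So Y = 1. (Without the fault it would be 0.)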